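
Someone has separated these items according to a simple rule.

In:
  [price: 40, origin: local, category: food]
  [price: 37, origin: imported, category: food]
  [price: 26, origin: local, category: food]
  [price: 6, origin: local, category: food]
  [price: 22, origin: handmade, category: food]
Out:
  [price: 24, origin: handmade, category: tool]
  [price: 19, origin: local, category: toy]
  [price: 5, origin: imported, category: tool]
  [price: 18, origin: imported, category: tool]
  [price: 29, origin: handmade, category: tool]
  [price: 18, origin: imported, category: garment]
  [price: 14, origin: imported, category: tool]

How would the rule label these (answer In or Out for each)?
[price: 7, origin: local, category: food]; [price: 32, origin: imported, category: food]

Rule: category is food. This holds for each 'In' example and fails for each 'Out' one.
[price: 7, origin: local, category: food] → category is food → In.
[price: 32, origin: imported, category: food] → category is food → In.

In, In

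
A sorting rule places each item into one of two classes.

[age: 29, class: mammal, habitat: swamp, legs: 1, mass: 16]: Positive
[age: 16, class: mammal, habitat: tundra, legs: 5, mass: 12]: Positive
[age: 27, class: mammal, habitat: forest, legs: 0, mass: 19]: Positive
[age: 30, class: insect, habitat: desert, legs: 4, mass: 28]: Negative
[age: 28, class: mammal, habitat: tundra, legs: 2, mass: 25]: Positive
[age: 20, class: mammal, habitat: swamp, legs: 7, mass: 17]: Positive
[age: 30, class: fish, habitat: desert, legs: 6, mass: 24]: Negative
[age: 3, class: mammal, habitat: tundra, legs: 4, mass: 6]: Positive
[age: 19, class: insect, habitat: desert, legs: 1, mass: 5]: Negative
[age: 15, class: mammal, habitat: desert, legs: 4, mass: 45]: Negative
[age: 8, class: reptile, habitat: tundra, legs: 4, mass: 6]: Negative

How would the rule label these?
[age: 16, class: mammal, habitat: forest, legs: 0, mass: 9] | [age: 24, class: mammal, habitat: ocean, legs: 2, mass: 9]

Positive, Positive

Rule: class is mammal AND mass ≤ 25. This holds for each 'Positive' example and fails for each 'Negative' one.
[age: 16, class: mammal, habitat: forest, legs: 0, mass: 9]: class is mammal, mass = 9, has this property → Positive. [age: 24, class: mammal, habitat: ocean, legs: 2, mass: 9]: class is mammal, mass = 9, has this property → Positive.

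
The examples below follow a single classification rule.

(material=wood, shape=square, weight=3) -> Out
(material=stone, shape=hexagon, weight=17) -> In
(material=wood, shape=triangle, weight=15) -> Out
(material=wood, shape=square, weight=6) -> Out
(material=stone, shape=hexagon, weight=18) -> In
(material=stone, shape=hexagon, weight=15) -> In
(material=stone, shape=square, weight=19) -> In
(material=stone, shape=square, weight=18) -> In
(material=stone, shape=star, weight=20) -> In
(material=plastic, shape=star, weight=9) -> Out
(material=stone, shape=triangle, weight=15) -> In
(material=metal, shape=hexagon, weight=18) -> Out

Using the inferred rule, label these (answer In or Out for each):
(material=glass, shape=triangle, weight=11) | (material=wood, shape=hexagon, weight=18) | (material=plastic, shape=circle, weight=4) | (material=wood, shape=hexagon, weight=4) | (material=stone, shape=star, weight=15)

Out, Out, Out, Out, In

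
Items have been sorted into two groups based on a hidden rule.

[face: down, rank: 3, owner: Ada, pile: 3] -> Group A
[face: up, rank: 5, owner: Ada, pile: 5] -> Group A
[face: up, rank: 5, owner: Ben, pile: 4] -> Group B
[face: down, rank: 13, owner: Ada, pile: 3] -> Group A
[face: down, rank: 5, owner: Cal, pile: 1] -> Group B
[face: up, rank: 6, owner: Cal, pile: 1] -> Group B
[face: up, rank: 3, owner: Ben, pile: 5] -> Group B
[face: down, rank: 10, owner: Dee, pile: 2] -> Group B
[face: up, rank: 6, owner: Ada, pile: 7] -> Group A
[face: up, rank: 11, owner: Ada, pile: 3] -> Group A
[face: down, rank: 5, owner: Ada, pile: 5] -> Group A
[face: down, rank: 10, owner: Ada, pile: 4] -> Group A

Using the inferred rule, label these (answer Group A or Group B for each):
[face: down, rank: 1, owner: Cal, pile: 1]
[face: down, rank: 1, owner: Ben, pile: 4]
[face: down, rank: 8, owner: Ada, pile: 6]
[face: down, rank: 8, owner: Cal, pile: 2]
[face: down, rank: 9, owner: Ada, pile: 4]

Group B, Group B, Group A, Group B, Group A

The simplest hypothesis consistent with all the labels is: owner is Ada.
[face: down, rank: 1, owner: Cal, pile: 1] → owner is Cal → Group B. [face: down, rank: 1, owner: Ben, pile: 4] → owner is Ben → Group B. [face: down, rank: 8, owner: Ada, pile: 6] → owner is Ada → Group A. [face: down, rank: 8, owner: Cal, pile: 2] → owner is Cal → Group B. [face: down, rank: 9, owner: Ada, pile: 4] → owner is Ada → Group A.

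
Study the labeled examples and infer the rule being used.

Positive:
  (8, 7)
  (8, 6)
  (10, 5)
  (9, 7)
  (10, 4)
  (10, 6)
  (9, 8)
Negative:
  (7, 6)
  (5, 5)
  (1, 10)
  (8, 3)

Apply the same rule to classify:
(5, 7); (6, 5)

The classifier is using: sum ≥ 14.
(5, 7) — 5+7 = 12, hence Negative.
(6, 5) — 6+5 = 11, hence Negative.

Negative, Negative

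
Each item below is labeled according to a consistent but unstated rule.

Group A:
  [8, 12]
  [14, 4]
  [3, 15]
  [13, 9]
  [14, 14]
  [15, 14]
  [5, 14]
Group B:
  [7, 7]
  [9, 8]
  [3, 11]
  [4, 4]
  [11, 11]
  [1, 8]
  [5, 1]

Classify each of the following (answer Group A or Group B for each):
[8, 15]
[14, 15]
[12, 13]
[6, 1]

The distinguishing property — max ≥ 12 — holds for all the 'Group A' cases and none of the 'Group B' cases.
[8, 15]: max 15 — satisfies this, so Group A.
[14, 15]: max 15 — satisfies this, so Group A.
[12, 13]: max 13 — satisfies this, so Group A.
[6, 1]: max 6 — fails this test, so Group B.

Group A, Group A, Group A, Group B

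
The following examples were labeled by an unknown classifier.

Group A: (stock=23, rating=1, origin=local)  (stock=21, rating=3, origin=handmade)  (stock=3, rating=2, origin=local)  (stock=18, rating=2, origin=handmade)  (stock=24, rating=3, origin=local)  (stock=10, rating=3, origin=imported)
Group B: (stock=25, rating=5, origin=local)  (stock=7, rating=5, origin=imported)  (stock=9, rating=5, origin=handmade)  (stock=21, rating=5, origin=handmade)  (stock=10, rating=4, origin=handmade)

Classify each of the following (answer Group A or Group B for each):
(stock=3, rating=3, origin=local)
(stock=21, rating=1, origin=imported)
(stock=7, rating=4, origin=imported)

Group A, Group A, Group B

The rule appears to be: rating ≤ 3.
(stock=3, rating=3, origin=local) — rating = 3, hence Group A.
(stock=21, rating=1, origin=imported) — rating = 1, hence Group A.
(stock=7, rating=4, origin=imported) — rating = 4, hence Group B.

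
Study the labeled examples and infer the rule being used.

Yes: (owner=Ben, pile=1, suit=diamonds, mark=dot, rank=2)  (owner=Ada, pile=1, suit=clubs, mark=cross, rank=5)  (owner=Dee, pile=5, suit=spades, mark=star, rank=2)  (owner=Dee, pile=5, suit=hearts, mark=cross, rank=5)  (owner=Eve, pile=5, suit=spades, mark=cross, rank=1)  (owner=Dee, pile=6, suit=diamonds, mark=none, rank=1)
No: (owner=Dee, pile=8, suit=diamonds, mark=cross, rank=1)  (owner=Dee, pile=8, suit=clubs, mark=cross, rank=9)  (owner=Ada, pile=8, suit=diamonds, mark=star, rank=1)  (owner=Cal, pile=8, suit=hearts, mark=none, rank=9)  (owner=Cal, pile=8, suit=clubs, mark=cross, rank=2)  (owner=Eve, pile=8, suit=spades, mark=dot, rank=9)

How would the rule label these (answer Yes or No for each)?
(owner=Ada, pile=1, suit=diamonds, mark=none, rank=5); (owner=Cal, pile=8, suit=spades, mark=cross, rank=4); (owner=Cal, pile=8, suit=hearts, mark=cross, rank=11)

Yes, No, No

'Yes' ⟺ pile ≤ 6.
(owner=Ada, pile=1, suit=diamonds, mark=none, rank=5): pile = 1, checks out → Yes. (owner=Cal, pile=8, suit=spades, mark=cross, rank=4): pile = 8, does not satisfy this → No. (owner=Cal, pile=8, suit=hearts, mark=cross, rank=11): pile = 8, does not satisfy this → No.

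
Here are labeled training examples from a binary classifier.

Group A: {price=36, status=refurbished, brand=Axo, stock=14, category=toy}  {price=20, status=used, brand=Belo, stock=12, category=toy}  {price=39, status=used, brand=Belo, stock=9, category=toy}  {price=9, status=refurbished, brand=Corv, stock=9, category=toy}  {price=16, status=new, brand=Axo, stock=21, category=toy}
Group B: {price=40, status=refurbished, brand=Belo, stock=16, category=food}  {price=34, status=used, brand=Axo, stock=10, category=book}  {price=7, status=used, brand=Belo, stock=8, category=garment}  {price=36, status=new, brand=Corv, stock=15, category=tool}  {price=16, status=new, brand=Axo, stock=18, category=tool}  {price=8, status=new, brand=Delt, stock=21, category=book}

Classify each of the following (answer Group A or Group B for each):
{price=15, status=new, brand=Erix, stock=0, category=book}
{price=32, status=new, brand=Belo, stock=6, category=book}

Every 'Group A' example satisfies: category is toy. None of the 'Group B' examples do.
{price=15, status=new, brand=Erix, stock=0, category=book} — category is book, hence Group B. {price=32, status=new, brand=Belo, stock=6, category=book} — category is book, hence Group B.

Group B, Group B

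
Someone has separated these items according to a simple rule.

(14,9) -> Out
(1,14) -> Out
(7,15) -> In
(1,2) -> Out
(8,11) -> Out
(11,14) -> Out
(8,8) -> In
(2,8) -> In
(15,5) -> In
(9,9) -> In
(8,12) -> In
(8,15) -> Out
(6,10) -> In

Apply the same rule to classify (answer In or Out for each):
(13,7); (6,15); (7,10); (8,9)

In, Out, Out, Out

The distinguishing property — sum is even — holds for all the 'In' cases and none of the 'Out' cases.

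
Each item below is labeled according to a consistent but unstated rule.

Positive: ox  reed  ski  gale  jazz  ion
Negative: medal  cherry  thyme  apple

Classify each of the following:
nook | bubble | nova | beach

Positive, Negative, Positive, Negative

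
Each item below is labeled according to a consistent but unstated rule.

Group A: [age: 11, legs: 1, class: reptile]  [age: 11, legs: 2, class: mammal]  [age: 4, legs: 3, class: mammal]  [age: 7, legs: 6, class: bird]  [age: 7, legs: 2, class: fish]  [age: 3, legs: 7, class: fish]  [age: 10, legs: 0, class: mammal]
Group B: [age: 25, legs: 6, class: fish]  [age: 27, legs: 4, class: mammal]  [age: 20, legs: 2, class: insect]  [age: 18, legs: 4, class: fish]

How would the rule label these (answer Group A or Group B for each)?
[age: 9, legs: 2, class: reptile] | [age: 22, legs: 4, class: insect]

A rule that fits every label: age ≤ 11 — true of each 'Group A' example, false of each 'Group B' one.
[age: 9, legs: 2, class: reptile] → age = 9 → Group A. [age: 22, legs: 4, class: insect] → age = 22 → Group B.

Group A, Group B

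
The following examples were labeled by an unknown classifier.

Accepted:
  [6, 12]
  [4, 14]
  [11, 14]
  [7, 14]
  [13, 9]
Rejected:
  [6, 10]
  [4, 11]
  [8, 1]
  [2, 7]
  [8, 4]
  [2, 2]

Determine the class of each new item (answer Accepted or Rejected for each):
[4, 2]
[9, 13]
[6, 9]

The rule appears to be: sum ≥ 18.

Rejected, Accepted, Rejected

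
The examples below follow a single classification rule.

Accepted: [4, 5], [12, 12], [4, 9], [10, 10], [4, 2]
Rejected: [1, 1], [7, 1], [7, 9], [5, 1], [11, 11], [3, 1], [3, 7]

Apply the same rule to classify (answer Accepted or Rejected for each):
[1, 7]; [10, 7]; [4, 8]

All 'Accepted' examples share one property — first is even — and every 'Rejected' example lacks it.
[1, 7]: first 1, does not pass → Rejected.
[10, 7]: first 10, satisfies this → Accepted.
[4, 8]: first 4, satisfies this → Accepted.

Rejected, Accepted, Accepted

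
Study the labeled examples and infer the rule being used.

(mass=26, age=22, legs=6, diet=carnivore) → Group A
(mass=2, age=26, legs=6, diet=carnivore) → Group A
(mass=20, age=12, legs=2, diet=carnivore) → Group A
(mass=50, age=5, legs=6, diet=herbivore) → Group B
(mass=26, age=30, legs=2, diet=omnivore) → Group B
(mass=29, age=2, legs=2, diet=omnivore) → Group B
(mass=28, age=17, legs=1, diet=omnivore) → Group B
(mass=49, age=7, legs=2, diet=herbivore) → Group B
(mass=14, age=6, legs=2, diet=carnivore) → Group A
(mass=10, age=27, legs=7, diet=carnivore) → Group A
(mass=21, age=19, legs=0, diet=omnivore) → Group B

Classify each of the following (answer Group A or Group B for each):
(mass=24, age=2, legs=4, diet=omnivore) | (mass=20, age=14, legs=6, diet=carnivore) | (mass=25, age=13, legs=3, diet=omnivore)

Group B, Group A, Group B

Comparing the two groups points to one rule — diet is carnivore.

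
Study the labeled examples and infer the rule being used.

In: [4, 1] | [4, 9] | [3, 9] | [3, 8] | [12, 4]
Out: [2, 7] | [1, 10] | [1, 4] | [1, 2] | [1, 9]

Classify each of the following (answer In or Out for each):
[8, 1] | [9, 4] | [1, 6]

In, In, Out

The simplest hypothesis consistent with all the labels is: first ≥ 3.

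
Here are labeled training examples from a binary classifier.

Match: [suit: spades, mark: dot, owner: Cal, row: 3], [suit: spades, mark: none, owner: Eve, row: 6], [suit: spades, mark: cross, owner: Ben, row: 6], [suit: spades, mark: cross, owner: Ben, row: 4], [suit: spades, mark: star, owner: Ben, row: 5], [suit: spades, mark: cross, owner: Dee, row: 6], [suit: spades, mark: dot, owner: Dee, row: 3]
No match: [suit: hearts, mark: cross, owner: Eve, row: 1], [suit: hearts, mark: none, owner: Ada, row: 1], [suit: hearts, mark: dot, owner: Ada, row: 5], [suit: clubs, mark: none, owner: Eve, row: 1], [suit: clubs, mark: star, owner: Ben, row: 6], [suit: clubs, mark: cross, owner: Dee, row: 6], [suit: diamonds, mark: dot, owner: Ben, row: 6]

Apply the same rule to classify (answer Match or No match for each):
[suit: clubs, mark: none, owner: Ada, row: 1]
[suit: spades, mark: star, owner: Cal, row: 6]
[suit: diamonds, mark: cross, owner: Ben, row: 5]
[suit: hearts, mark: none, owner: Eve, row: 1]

No match, Match, No match, No match

Rule: suit is spades. This holds for each 'Match' example and fails for each 'No match' one.
[suit: clubs, mark: none, owner: Ada, row: 1]: suit is clubs, does not satisfy this → No match. [suit: spades, mark: star, owner: Cal, row: 6]: suit is spades, checks out → Match. [suit: diamonds, mark: cross, owner: Ben, row: 5]: suit is diamonds, does not satisfy this → No match. [suit: hearts, mark: none, owner: Eve, row: 1]: suit is hearts, does not satisfy this → No match.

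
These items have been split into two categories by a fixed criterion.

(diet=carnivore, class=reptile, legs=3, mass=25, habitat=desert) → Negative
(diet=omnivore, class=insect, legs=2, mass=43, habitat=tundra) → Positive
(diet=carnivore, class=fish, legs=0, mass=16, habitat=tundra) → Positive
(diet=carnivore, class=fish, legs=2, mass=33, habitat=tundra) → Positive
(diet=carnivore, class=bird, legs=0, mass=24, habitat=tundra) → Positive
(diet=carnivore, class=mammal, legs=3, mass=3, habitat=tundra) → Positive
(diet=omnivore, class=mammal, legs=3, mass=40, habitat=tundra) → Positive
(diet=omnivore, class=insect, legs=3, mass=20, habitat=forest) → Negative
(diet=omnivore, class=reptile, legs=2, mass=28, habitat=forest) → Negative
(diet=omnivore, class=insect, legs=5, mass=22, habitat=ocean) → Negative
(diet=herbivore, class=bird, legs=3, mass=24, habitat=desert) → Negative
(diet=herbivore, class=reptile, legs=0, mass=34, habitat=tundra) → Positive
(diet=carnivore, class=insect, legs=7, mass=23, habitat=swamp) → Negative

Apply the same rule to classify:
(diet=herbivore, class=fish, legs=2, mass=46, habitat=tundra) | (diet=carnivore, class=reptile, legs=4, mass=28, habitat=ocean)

Checking candidate rules against both groups, what survives is: habitat is tundra.
(diet=herbivore, class=fish, legs=2, mass=46, habitat=tundra): Positive (habitat is tundra).
(diet=carnivore, class=reptile, legs=4, mass=28, habitat=ocean): Negative (habitat is ocean).

Positive, Negative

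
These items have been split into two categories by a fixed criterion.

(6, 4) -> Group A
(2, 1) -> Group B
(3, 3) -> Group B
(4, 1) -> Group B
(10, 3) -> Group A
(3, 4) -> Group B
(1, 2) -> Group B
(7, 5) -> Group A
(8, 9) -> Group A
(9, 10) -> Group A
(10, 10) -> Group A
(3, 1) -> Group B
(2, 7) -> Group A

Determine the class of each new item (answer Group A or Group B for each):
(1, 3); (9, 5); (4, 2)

The rule appears to be: sum ≥ 9.
(1, 3): 1+3 = 4, does not fit → Group B.
(9, 5): 9+5 = 14, checks out → Group A.
(4, 2): 4+2 = 6, does not fit → Group B.

Group B, Group A, Group B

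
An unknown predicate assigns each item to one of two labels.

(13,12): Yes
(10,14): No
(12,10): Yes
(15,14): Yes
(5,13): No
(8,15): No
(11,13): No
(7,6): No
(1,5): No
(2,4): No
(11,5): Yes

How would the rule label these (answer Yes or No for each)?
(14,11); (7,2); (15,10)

Yes, No, Yes

All 'Yes' examples share one property — first > second AND sum ≥ 16 — and every 'No' example lacks it.
Yes: (14,11), since 14 > 11, 14+11 = 25. No: (7,2), since 7 > 2, 7+2 = 9. Yes: (15,10), since 15 > 10, 15+10 = 25.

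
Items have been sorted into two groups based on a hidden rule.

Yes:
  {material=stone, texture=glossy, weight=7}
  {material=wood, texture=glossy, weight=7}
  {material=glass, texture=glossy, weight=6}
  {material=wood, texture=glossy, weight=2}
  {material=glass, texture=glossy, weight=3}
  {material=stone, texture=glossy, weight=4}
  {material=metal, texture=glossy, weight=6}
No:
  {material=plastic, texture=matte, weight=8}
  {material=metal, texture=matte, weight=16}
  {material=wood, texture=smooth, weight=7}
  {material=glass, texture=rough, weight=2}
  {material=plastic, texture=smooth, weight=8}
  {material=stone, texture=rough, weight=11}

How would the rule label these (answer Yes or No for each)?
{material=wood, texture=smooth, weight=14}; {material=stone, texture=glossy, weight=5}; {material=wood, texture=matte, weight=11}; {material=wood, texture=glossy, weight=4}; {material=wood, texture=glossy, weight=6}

The rule appears to be: texture is glossy.
{material=wood, texture=smooth, weight=14}: texture is smooth — fails the rule, so No. {material=stone, texture=glossy, weight=5}: texture is glossy — checks out, so Yes. {material=wood, texture=matte, weight=11}: texture is matte — fails the rule, so No. {material=wood, texture=glossy, weight=4}: texture is glossy — checks out, so Yes. {material=wood, texture=glossy, weight=6}: texture is glossy — checks out, so Yes.

No, Yes, No, Yes, Yes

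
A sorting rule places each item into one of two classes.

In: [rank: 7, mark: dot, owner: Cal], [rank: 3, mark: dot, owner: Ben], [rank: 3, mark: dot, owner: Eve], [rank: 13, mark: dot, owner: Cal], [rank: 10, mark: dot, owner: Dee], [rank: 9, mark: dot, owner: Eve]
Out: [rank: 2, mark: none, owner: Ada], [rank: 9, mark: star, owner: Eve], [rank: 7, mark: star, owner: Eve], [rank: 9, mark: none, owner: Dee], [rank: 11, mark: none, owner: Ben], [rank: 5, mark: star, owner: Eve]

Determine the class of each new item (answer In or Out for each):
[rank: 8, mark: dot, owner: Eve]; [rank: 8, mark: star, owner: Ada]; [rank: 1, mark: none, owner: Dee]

'In' ⟺ mark is dot.
[rank: 8, mark: dot, owner: Eve]: In (mark is dot).
[rank: 8, mark: star, owner: Ada]: Out (mark is star).
[rank: 1, mark: none, owner: Dee]: Out (mark is none).

In, Out, Out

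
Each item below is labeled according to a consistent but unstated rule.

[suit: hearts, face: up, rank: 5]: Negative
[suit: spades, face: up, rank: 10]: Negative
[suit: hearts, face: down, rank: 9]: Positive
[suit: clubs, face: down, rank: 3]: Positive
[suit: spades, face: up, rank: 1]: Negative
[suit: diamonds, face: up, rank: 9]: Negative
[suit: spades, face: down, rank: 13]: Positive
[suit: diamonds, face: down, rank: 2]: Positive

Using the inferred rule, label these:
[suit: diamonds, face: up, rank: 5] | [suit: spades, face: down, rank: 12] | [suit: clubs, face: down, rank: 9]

Negative, Positive, Positive

The distinguishing property — face is down — holds for all the 'Positive' cases and none of the 'Negative' cases.
[suit: diamonds, face: up, rank: 5]: Negative (face is up). [suit: spades, face: down, rank: 12]: Positive (face is down). [suit: clubs, face: down, rank: 9]: Positive (face is down).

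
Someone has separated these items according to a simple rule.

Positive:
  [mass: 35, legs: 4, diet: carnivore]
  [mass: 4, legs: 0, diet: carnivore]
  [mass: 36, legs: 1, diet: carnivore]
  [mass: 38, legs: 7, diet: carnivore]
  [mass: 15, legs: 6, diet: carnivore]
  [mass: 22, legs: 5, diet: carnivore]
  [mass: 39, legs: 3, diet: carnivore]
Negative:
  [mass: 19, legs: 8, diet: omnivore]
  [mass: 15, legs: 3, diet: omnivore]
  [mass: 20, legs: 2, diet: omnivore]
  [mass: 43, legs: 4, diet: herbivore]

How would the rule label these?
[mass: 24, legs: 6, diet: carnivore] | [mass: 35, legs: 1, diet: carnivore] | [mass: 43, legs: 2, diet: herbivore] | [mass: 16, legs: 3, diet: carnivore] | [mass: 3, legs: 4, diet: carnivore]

Rule: diet is carnivore. This holds for each 'Positive' example and fails for each 'Negative' one.
[mass: 24, legs: 6, diet: carnivore] — diet is carnivore, hence Positive. [mass: 35, legs: 1, diet: carnivore] — diet is carnivore, hence Positive. [mass: 43, legs: 2, diet: herbivore] — diet is herbivore, hence Negative. [mass: 16, legs: 3, diet: carnivore] — diet is carnivore, hence Positive. [mass: 3, legs: 4, diet: carnivore] — diet is carnivore, hence Positive.

Positive, Positive, Negative, Positive, Positive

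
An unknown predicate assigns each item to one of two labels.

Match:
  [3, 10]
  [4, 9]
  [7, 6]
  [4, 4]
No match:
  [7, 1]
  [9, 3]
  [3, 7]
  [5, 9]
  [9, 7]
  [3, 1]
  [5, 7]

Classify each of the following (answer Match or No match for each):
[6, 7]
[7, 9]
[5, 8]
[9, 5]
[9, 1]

A rule that fits every label: product is even — true of each 'Match' example, false of each 'No match' one.
[6, 7]: 6·7 = 42 — has this property, so Match. [7, 9]: 7·9 = 63 — does not fit, so No match. [5, 8]: 5·8 = 40 — has this property, so Match. [9, 5]: 9·5 = 45 — does not fit, so No match. [9, 1]: 9·1 = 9 — does not fit, so No match.

Match, No match, Match, No match, No match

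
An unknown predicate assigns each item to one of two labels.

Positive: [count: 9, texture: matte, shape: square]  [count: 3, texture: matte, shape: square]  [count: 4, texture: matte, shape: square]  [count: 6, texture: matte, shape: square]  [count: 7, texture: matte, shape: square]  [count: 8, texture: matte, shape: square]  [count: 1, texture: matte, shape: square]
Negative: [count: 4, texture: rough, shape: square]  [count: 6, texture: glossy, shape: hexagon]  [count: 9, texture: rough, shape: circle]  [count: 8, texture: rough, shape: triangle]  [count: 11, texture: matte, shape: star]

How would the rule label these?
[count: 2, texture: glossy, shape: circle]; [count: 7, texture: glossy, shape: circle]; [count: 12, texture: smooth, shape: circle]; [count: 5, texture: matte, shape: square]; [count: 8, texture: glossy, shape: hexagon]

The classifier is using: texture is matte AND shape is square.

Negative, Negative, Negative, Positive, Negative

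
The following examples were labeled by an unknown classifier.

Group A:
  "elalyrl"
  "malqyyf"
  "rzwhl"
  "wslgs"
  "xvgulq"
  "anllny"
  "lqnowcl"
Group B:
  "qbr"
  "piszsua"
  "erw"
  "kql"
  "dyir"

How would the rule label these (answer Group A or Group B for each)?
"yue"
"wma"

One predicate separates the groups cleanly: length ≥ 4 AND contains 'l'.
"yue" → length 3, no 'l' → Group B.
"wma" → length 3, no 'l' → Group B.

Group B, Group B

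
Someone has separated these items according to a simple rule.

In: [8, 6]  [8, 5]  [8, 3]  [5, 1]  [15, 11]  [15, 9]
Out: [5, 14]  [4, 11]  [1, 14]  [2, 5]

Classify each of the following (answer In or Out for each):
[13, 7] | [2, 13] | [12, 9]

In, Out, In

Rule: first > second. This holds for each 'In' example and fails for each 'Out' one.
[13, 7]: 13 > 7 — meets the rule, so In. [2, 13]: 2 < 13 — does not satisfy this, so Out. [12, 9]: 12 > 9 — meets the rule, so In.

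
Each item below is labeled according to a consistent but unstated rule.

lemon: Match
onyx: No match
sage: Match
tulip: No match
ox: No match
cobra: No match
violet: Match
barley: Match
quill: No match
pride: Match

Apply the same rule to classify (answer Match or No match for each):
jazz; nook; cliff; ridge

No match, No match, No match, Match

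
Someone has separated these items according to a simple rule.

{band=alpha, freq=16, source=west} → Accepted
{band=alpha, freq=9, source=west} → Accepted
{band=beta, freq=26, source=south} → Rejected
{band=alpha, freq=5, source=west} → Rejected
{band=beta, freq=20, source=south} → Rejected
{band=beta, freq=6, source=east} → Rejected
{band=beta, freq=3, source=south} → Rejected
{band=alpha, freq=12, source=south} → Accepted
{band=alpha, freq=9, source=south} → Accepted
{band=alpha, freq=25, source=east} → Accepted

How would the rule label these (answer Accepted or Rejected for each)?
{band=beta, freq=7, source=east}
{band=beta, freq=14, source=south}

The pattern is that an item is 'Accepted' exactly when: band is alpha AND freq ≥ 6.
{band=beta, freq=7, source=east}: band is beta, freq = 7 — fails the rule, so Rejected.
{band=beta, freq=14, source=south}: band is beta, freq = 14 — fails the rule, so Rejected.

Rejected, Rejected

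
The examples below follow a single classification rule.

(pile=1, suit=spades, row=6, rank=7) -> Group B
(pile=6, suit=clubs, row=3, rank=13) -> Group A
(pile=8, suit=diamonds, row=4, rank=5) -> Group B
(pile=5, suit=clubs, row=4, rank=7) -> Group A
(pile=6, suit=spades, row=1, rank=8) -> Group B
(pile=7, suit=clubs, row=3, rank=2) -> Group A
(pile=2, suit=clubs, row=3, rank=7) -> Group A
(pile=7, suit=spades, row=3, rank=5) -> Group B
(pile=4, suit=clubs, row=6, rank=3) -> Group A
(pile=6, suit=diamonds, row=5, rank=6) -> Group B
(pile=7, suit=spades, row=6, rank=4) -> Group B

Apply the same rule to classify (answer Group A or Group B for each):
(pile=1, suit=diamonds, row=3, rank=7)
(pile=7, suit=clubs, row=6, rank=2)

Group B, Group A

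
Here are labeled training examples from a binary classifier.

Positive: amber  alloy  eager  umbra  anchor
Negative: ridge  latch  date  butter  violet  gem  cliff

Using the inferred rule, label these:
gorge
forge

Negative, Negative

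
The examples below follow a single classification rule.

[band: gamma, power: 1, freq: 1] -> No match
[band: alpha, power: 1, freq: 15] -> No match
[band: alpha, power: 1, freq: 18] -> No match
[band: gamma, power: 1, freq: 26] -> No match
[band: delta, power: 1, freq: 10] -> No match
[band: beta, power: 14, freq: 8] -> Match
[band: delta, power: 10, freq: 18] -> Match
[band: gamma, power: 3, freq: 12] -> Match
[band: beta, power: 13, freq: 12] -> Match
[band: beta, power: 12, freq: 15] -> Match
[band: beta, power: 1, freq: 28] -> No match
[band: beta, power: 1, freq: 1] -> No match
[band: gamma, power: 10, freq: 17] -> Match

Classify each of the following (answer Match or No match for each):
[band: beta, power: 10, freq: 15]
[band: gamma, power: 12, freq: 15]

Rule: power ≥ 3. This holds for each 'Match' example and fails for each 'No match' one.
[band: beta, power: 10, freq: 15]: power = 10, checks out → Match. [band: gamma, power: 12, freq: 15]: power = 12, checks out → Match.

Match, Match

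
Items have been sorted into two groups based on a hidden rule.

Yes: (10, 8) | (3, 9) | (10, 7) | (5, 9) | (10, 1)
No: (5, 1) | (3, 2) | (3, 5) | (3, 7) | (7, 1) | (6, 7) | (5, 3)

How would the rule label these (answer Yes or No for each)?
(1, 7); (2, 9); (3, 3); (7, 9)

No, Yes, No, Yes

A rule that fits every label: max ≥ 8 — true of each 'Yes' example, false of each 'No' one.
(1, 7) → max 7 → No.
(2, 9) → max 9 → Yes.
(3, 3) → max 3 → No.
(7, 9) → max 9 → Yes.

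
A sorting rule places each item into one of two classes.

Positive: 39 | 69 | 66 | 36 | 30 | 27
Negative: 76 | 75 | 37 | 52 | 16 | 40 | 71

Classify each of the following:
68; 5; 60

The common property of the 'Positive' items is: multiple of 3 AND at most 69. No 'Negative' item has it.
68: 68 = 3·22 + 2, 68 ≤ 69 — lacks this property, so Negative. 5: 5 = 3·1 + 2, 5 ≤ 69 — lacks this property, so Negative. 60: 60 = 3·20, 60 ≤ 69 — qualifies, so Positive.

Negative, Negative, Positive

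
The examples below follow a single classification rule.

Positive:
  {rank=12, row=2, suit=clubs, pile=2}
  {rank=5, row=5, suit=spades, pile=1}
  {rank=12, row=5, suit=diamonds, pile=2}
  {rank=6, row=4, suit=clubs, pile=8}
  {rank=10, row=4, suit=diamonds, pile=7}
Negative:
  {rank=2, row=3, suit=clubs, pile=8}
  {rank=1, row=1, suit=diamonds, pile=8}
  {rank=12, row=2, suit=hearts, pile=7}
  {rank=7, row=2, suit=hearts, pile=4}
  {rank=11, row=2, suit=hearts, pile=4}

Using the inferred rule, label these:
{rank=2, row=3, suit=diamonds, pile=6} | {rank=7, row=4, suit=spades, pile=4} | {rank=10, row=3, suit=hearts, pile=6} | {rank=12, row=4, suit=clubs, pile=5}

Negative, Positive, Negative, Positive

The pattern is that an item is 'Positive' exactly when: pile = 2 OR row ≥ 4.
{rank=2, row=3, suit=diamonds, pile=6}: pile = 6, row = 3, does not fit → Negative. {rank=7, row=4, suit=spades, pile=4}: pile = 4, row = 4, has this property → Positive. {rank=10, row=3, suit=hearts, pile=6}: pile = 6, row = 3, does not fit → Negative. {rank=12, row=4, suit=clubs, pile=5}: pile = 5, row = 4, has this property → Positive.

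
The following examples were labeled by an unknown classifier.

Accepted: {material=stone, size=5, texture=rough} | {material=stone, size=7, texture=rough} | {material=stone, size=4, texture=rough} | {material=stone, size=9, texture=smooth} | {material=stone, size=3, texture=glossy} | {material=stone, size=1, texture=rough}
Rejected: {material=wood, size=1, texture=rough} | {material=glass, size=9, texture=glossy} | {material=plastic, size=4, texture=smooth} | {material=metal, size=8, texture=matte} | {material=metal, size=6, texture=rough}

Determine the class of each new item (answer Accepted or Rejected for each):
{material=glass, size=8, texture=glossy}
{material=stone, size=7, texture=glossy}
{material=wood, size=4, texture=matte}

The rule appears to be: material is stone.
{material=glass, size=8, texture=glossy}: material is glass, does not pass → Rejected.
{material=stone, size=7, texture=glossy}: material is stone, passes → Accepted.
{material=wood, size=4, texture=matte}: material is wood, does not pass → Rejected.

Rejected, Accepted, Rejected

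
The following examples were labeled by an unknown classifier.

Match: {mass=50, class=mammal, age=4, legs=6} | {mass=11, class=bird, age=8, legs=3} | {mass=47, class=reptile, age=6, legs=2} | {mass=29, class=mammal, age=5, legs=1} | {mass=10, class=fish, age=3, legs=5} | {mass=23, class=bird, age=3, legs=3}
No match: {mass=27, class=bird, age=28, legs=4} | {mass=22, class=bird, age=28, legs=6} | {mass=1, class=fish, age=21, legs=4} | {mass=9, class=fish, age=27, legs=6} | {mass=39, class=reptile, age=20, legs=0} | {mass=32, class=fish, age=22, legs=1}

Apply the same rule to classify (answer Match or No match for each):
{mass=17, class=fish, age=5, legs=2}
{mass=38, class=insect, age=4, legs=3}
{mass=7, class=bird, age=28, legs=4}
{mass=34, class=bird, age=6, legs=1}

A rule that fits every label: age ≤ 8 — true of each 'Match' example, false of each 'No match' one.
{mass=17, class=fish, age=5, legs=2}: age = 5 — qualifies, so Match. {mass=38, class=insect, age=4, legs=3}: age = 4 — qualifies, so Match. {mass=7, class=bird, age=28, legs=4}: age = 28 — doesn't match, so No match. {mass=34, class=bird, age=6, legs=1}: age = 6 — qualifies, so Match.

Match, Match, No match, Match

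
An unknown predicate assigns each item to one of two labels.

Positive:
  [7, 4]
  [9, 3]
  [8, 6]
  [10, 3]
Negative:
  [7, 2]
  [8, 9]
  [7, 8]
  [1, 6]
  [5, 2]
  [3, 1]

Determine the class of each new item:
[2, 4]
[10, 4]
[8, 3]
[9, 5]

The rule appears to be: first > second AND sum ≥ 11.

Negative, Positive, Positive, Positive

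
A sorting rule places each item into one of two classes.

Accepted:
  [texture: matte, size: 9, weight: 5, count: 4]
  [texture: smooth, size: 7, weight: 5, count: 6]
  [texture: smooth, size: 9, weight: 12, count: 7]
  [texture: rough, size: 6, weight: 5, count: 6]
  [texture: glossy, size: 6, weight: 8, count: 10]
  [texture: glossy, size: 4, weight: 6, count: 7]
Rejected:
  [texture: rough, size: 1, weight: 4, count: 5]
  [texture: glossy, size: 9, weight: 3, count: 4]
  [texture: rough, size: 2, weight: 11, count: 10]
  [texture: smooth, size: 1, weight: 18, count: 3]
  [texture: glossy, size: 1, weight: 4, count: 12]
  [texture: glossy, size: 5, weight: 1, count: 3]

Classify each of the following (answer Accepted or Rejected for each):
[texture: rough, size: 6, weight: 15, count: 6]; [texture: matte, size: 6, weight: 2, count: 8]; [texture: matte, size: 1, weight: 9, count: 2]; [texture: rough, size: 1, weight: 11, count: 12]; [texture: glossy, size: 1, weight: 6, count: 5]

Accepted, Rejected, Rejected, Rejected, Rejected

One predicate separates the groups cleanly: weight ≥ 4 AND size ≥ 4.
Accepted: [texture: rough, size: 6, weight: 15, count: 6], since weight = 15, size = 6.
Rejected: [texture: matte, size: 6, weight: 2, count: 8], since weight = 2, size = 6.
Rejected: [texture: matte, size: 1, weight: 9, count: 2], since weight = 9, size = 1.
Rejected: [texture: rough, size: 1, weight: 11, count: 12], since weight = 11, size = 1.
Rejected: [texture: glossy, size: 1, weight: 6, count: 5], since weight = 6, size = 1.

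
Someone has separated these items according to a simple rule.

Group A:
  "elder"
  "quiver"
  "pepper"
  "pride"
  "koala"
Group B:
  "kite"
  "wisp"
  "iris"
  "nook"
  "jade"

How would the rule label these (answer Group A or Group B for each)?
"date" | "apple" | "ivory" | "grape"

Group B, Group A, Group A, Group A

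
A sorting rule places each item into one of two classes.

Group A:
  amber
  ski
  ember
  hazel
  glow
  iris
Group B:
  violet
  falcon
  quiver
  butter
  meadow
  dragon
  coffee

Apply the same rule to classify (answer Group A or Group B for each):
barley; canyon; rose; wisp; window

Group B, Group B, Group A, Group A, Group B

Rule: length ≤ 5. This holds for each 'Group A' example and fails for each 'Group B' one.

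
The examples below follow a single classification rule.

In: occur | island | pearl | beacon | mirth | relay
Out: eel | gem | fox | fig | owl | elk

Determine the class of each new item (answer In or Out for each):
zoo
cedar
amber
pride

The pattern is that an item is 'In' exactly when: length ≥ 5.
Out: zoo, since length 3. In: cedar, since length 5. In: amber, since length 5. In: pride, since length 5.

Out, In, In, In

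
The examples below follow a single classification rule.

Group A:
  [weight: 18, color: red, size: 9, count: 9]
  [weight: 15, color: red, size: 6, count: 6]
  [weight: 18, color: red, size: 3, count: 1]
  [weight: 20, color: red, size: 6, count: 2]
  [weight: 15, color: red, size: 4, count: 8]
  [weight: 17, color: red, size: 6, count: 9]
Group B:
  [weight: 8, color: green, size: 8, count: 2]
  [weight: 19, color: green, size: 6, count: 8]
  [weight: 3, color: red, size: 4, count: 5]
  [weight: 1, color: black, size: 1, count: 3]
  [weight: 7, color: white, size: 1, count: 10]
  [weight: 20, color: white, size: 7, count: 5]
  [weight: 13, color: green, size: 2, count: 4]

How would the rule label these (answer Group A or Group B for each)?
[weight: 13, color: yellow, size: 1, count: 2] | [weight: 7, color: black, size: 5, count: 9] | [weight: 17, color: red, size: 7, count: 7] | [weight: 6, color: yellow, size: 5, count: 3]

The pattern is that an item is 'Group A' exactly when: color is red AND weight ≥ 7.

Group B, Group B, Group A, Group B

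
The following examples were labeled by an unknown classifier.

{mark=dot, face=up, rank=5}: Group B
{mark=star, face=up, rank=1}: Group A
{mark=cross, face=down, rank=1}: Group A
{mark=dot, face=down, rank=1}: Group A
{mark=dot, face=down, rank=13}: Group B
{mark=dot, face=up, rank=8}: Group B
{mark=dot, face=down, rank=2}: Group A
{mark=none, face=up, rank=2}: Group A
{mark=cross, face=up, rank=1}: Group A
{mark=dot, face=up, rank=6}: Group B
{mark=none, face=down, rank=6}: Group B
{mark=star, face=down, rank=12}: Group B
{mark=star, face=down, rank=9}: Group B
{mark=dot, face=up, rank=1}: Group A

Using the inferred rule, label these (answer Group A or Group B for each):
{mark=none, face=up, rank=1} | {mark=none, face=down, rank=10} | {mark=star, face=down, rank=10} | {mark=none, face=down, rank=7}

Group A, Group B, Group B, Group B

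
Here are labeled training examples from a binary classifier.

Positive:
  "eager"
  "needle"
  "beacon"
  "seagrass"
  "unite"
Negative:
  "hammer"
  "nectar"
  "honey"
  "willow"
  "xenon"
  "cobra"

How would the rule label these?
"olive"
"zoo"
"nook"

Positive, Negative, Negative

A rule that fits every label: has ≥ 3 vowels — true of each 'Positive' example, false of each 'Negative' one.
"olive": 3 vowels, checks out → Positive. "zoo": 2 vowels, does not satisfy this → Negative. "nook": 2 vowels, does not satisfy this → Negative.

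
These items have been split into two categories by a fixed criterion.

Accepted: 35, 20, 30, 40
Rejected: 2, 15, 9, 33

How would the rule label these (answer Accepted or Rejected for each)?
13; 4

The common property of the 'Accepted' items is: multiple of 5 AND at least 20. No 'Rejected' item has it.

Rejected, Rejected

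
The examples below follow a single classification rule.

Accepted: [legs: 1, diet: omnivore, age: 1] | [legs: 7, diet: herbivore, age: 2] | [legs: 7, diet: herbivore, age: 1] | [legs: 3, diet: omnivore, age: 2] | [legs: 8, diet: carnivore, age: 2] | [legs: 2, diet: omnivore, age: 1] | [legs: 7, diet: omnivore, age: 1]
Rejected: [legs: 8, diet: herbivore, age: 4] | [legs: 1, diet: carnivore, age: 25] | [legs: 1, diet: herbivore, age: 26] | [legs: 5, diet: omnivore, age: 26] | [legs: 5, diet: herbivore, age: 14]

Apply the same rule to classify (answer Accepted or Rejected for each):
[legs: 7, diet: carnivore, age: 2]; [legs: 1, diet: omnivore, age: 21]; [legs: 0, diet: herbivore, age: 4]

Accepted, Rejected, Rejected

All 'Accepted' examples share one property — age ≤ 2 — and every 'Rejected' example lacks it.
[legs: 7, diet: carnivore, age: 2]: age = 2, matches → Accepted.
[legs: 1, diet: omnivore, age: 21]: age = 21, does not satisfy this → Rejected.
[legs: 0, diet: herbivore, age: 4]: age = 4, does not satisfy this → Rejected.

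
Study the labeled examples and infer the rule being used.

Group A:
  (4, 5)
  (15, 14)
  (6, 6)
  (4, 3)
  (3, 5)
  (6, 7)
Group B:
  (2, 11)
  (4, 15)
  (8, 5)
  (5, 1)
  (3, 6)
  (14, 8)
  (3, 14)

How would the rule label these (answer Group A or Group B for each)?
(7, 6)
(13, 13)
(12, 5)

Group A, Group A, Group B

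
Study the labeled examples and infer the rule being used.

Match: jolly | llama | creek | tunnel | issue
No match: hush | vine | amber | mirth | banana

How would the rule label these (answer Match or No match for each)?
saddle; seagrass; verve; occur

Match, Match, No match, Match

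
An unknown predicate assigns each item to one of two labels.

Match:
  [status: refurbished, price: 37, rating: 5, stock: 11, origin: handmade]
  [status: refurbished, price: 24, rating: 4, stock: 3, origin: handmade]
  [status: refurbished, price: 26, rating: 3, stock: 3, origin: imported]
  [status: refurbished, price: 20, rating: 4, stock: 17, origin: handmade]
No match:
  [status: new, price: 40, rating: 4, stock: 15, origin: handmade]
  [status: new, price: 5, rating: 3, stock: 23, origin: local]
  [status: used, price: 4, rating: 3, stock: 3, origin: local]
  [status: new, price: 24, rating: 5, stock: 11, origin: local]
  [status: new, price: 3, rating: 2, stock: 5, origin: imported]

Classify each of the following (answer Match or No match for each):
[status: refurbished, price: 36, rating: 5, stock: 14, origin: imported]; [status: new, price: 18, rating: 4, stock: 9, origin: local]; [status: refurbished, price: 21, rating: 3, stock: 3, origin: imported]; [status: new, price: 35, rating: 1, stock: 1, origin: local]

Match, No match, Match, No match

The common property of the 'Match' items is: status is refurbished. No 'No match' item has it.
Match: [status: refurbished, price: 36, rating: 5, stock: 14, origin: imported], since status is refurbished. No match: [status: new, price: 18, rating: 4, stock: 9, origin: local], since status is new. Match: [status: refurbished, price: 21, rating: 3, stock: 3, origin: imported], since status is refurbished. No match: [status: new, price: 35, rating: 1, stock: 1, origin: local], since status is new.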